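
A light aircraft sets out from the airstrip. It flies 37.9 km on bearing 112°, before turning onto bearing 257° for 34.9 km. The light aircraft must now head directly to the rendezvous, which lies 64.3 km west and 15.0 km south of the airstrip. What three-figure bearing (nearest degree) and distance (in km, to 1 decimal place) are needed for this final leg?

Leg 1 (112°, 37.9 km): east 37.9 sin 112° = 35.14, north 37.9 cos 112° = -14.20
Leg 2 (257°, 34.9 km): east 34.9 sin 257° = -34.01, north 34.9 cos 257° = -7.85
Current position: (1.13, -22.05). Target: (-64.3, -15.0). Remaining: Δeast = -65.43, Δnorth = 7.05.
Bearing = atan2(-65.43, 7.05) mod 360° = 276.15°; distance = √((-65.43)² + (7.05)²) = 65.813 km.

276°, 65.8 km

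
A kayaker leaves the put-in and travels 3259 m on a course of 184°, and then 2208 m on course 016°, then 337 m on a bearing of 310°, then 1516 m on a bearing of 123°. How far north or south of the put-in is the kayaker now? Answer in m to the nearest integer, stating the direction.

1738 m south

Leg 1 (184°, 3259 m): east 3259 sin 184° = -227.34, north 3259 cos 184° = -3251.06
Leg 2 (016°, 2208 m): east 2208 sin 16° = 608.61, north 2208 cos 16° = 2122.47
Leg 3 (310°, 337 m): east 337 sin 310° = -258.16, north 337 cos 310° = 216.62
Leg 4 (123°, 1516 m): east 1516 sin 123° = 1271.42, north 1516 cos 123° = -825.67
Net north component: -1737.65 m.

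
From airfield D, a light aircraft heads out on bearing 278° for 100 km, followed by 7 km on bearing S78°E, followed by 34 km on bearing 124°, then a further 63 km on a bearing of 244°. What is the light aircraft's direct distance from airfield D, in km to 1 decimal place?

Leg 1 (278°, 100 km): east 100 sin 278° = -99.03, north 100 cos 278° = 13.92
Leg 2 (S78°E, 7 km): east 7 sin 102° = 6.85, north 7 cos 102° = -1.46
Leg 3 (124°, 34 km): east 34 sin 124° = 28.19, north 34 cos 124° = -19.01
Leg 4 (244°, 63 km): east 63 sin 244° = -56.62, north 63 cos 244° = -27.62
Net: -120.62 east, -34.17 north. Distance = √((-120.62)² + (-34.17)²) = 125.363 km.

125.4 km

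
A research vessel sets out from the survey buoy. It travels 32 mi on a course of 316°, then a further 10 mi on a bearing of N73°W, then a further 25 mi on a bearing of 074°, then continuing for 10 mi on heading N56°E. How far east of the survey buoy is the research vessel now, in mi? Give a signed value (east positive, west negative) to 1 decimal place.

0.5 mi

Leg 1 (316°, 32 mi): east 32 sin 316° = -22.23, north 32 cos 316° = 23.02
Leg 2 (N73°W, 10 mi): east 10 sin 287° = -9.56, north 10 cos 287° = 2.92
Leg 3 (074°, 25 mi): east 25 sin 74° = 24.03, north 25 cos 74° = 6.89
Leg 4 (N56°E, 10 mi): east 10 sin 56° = 8.29, north 10 cos 56° = 5.59
Net east component: 0.53 mi.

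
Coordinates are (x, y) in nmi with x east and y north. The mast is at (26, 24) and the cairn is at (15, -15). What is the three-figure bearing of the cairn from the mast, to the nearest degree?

196°

Δeast = 15 − 26 = -11.00; Δnorth = -15 − 24 = -39.00.
Bearing = atan2(Δeast, Δnorth) mod 360° = 195.75° ≈ 196°.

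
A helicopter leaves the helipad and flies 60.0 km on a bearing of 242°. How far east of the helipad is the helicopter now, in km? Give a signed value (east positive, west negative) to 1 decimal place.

Leg 1 (242°, 60.0 km): east 60.0 sin 242° = -52.98, north 60.0 cos 242° = -28.17
Net east component: -52.98 km.

-53.0 km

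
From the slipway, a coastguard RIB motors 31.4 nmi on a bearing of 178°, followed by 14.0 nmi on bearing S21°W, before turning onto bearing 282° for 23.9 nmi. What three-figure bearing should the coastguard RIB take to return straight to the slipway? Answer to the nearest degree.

Leg 1 (178°, 31.4 nmi): east 31.4 sin 178° = 1.10, north 31.4 cos 178° = -31.38
Leg 2 (S21°W, 14.0 nmi): east 14.0 sin 201° = -5.02, north 14.0 cos 201° = -13.07
Leg 3 (282°, 23.9 nmi): east 23.9 sin 282° = -23.38, north 23.9 cos 282° = 4.97
Net displacement: -27.30 east, -39.48 north. Direction back to start is (27.30, 39.48): bearing = atan2(27.30, 39.48) mod 360° = 34.66° ≈ 035°.

035°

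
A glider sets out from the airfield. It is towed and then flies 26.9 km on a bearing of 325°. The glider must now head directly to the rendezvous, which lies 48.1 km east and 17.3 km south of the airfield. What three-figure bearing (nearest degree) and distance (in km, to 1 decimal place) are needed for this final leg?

122°, 74.7 km

Leg 1 (325°, 26.9 km): east 26.9 sin 325° = -15.43, north 26.9 cos 325° = 22.04
Current position: (-15.43, 22.04). Target: (48.1, -17.3). Remaining: Δeast = 63.53, Δnorth = -39.34.
Bearing = atan2(63.53, -39.34) mod 360° = 121.76°; distance = √((63.53)² + (-39.34)²) = 74.721 km.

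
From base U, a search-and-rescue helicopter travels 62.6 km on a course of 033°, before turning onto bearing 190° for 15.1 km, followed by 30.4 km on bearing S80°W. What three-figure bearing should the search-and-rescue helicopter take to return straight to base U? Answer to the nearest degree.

Leg 1 (033°, 62.6 km): east 62.6 sin 33° = 34.09, north 62.6 cos 33° = 52.50
Leg 2 (190°, 15.1 km): east 15.1 sin 190° = -2.62, north 15.1 cos 190° = -14.87
Leg 3 (S80°W, 30.4 km): east 30.4 sin 260° = -29.94, north 30.4 cos 260° = -5.28
Net displacement: 1.53 east, 32.35 north. Direction back to start is (-1.53, -32.35): bearing = atan2(-1.53, -32.35) mod 360° = 182.72° ≈ 183°.

183°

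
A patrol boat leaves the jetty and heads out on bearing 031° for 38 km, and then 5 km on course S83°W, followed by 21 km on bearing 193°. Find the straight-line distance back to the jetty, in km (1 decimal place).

Leg 1 (031°, 38 km): east 38 sin 31° = 19.57, north 38 cos 31° = 32.57
Leg 2 (S83°W, 5 km): east 5 sin 263° = -4.96, north 5 cos 263° = -0.61
Leg 3 (193°, 21 km): east 21 sin 193° = -4.72, north 21 cos 193° = -20.46
Net: 9.88 east, 11.50 north. Distance = √((9.88)² + (11.50)²) = 15.165 km.

15.2 km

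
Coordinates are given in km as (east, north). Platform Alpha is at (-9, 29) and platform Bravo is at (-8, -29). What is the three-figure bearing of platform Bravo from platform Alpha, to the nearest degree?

Δeast = -8 − -9 = 1.00; Δnorth = -29 − 29 = -58.00.
Bearing = atan2(Δeast, Δnorth) mod 360° = 179.01° ≈ 179°.

179°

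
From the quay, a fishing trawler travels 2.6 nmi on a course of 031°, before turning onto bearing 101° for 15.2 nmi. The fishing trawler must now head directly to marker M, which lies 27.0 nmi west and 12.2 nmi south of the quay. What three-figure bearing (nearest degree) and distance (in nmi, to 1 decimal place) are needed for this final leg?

Leg 1 (031°, 2.6 nmi): east 2.6 sin 31° = 1.34, north 2.6 cos 31° = 2.23
Leg 2 (101°, 15.2 nmi): east 15.2 sin 101° = 14.92, north 15.2 cos 101° = -2.90
Current position: (16.26, -0.67). Target: (-27.0, -12.2). Remaining: Δeast = -43.26, Δnorth = -11.53.
Bearing = atan2(-43.26, -11.53) mod 360° = 255.08°; distance = √((-43.26)² + (-11.53)²) = 44.770 nmi.

255°, 44.8 nmi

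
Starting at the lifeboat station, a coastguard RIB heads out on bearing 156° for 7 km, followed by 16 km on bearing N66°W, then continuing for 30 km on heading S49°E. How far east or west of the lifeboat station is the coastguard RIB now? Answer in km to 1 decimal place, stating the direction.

10.9 km east

Leg 1 (156°, 7 km): east 7 sin 156° = 2.85, north 7 cos 156° = -6.39
Leg 2 (N66°W, 16 km): east 16 sin 294° = -14.62, north 16 cos 294° = 6.51
Leg 3 (S49°E, 30 km): east 30 sin 131° = 22.64, north 30 cos 131° = -19.68
Net east component: 10.87 km.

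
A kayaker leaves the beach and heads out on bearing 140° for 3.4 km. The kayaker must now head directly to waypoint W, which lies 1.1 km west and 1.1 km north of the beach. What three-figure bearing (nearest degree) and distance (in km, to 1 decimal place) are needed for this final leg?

318°, 5.0 km

Leg 1 (140°, 3.4 km): east 3.4 sin 140° = 2.19, north 3.4 cos 140° = -2.60
Current position: (2.19, -2.60). Target: (-1.1, 1.1). Remaining: Δeast = -3.29, Δnorth = 3.70.
Bearing = atan2(-3.29, 3.70) mod 360° = 318.43°; distance = √((-3.29)² + (3.70)²) = 4.952 km.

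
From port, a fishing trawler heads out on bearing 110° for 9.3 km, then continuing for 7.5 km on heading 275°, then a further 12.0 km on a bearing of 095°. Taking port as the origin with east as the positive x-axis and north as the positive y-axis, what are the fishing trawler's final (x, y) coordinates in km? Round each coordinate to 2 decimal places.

(13.22, -3.57)

Leg 1 (110°, 9.3 km): east 9.3 sin 110° = 8.74, north 9.3 cos 110° = -3.18
Leg 2 (275°, 7.5 km): east 7.5 sin 275° = -7.47, north 7.5 cos 275° = 0.65
Leg 3 (095°, 12.0 km): east 12.0 sin 95° = 11.95, north 12.0 cos 95° = -1.05
Summing: 13.22 km east, -3.57 km north → (13.22, -3.57).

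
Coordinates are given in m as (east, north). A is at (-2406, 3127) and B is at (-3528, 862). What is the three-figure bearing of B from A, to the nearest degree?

Δeast = -3528 − -2406 = -1122.00; Δnorth = 862 − 3127 = -2265.00.
Bearing = atan2(Δeast, Δnorth) mod 360° = 206.35° ≈ 206°.

206°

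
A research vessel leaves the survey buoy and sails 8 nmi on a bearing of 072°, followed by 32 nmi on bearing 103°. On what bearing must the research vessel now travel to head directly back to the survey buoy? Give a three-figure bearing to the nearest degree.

277°

Leg 1 (072°, 8 nmi): east 8 sin 72° = 7.61, north 8 cos 72° = 2.47
Leg 2 (103°, 32 nmi): east 32 sin 103° = 31.18, north 32 cos 103° = -7.20
Net displacement: 38.79 east, -4.73 north. Direction back to start is (-38.79, 4.73): bearing = atan2(-38.79, 4.73) mod 360° = 276.95° ≈ 277°.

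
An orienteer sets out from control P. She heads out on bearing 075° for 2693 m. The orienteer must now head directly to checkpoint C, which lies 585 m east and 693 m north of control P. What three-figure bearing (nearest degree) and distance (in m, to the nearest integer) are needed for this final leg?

270°, 2016 m

Leg 1 (075°, 2693 m): east 2693 sin 75° = 2601.24, north 2693 cos 75° = 697.00
Current position: (2601.24, 697.00). Target: (585, 693). Remaining: Δeast = -2016.24, Δnorth = -4.00.
Bearing = atan2(-2016.24, -4.00) mod 360° = 269.89°; distance = √((-2016.24)² + (-4.00)²) = 2016.242 m.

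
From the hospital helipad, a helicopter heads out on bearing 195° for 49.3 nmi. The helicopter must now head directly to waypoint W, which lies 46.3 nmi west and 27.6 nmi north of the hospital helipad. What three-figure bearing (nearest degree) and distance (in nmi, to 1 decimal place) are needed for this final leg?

336°, 82.4 nmi

Leg 1 (195°, 49.3 nmi): east 49.3 sin 195° = -12.76, north 49.3 cos 195° = -47.62
Current position: (-12.76, -47.62). Target: (-46.3, 27.6). Remaining: Δeast = -33.54, Δnorth = 75.22.
Bearing = atan2(-33.54, 75.22) mod 360° = 335.97°; distance = √((-33.54)² + (75.22)²) = 82.359 nmi.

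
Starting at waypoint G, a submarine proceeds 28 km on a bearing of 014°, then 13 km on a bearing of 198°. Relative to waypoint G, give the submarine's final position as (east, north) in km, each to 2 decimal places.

Leg 1 (014°, 28 km): east 28 sin 14° = 6.77, north 28 cos 14° = 27.17
Leg 2 (198°, 13 km): east 13 sin 198° = -4.02, north 13 cos 198° = -12.36
Summing: 2.76 km east, 14.80 km north → (2.76, 14.80).

(2.76, 14.80)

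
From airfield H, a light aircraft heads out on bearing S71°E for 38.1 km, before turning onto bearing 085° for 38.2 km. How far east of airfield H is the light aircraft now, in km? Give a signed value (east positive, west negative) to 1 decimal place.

74.1 km

Leg 1 (S71°E, 38.1 km): east 38.1 sin 109° = 36.02, north 38.1 cos 109° = -12.40
Leg 2 (085°, 38.2 km): east 38.2 sin 85° = 38.05, north 38.2 cos 85° = 3.33
Net east component: 74.08 km.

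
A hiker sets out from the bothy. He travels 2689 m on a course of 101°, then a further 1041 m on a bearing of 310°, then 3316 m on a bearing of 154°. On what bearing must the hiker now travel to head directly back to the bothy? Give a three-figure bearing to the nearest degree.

Leg 1 (101°, 2689 m): east 2689 sin 101° = 2639.60, north 2689 cos 101° = -513.09
Leg 2 (310°, 1041 m): east 1041 sin 310° = -797.45, north 1041 cos 310° = 669.14
Leg 3 (154°, 3316 m): east 3316 sin 154° = 1453.64, north 3316 cos 154° = -2980.40
Net displacement: 3295.78 east, -2824.34 north. Direction back to start is (-3295.78, 2824.34): bearing = atan2(-3295.78, 2824.34) mod 360° = 310.60° ≈ 311°.

311°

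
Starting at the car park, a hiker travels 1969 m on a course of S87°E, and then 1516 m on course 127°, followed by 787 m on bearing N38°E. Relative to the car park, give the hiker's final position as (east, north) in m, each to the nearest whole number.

Leg 1 (S87°E, 1969 m): east 1969 sin 93° = 1966.30, north 1969 cos 93° = -103.05
Leg 2 (127°, 1516 m): east 1516 sin 127° = 1210.73, north 1516 cos 127° = -912.35
Leg 3 (N38°E, 787 m): east 787 sin 38° = 484.53, north 787 cos 38° = 620.16
Summing: 3661.56 m east, -395.24 m north → (3662, -395).

(3662, -395)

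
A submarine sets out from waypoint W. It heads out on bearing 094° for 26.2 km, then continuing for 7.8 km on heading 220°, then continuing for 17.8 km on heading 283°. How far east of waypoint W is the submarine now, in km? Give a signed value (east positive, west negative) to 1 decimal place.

3.8 km

Leg 1 (094°, 26.2 km): east 26.2 sin 94° = 26.14, north 26.2 cos 94° = -1.83
Leg 2 (220°, 7.8 km): east 7.8 sin 220° = -5.01, north 7.8 cos 220° = -5.98
Leg 3 (283°, 17.8 km): east 17.8 sin 283° = -17.34, north 17.8 cos 283° = 4.00
Net east component: 3.78 km.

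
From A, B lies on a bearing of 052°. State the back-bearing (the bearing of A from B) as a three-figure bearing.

232°

Back-bearing = 052° + 180° = 232°.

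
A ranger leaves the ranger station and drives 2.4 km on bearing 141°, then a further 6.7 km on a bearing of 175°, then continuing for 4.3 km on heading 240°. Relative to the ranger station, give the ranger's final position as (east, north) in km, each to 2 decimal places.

Leg 1 (141°, 2.4 km): east 2.4 sin 141° = 1.51, north 2.4 cos 141° = -1.87
Leg 2 (175°, 6.7 km): east 6.7 sin 175° = 0.58, north 6.7 cos 175° = -6.67
Leg 3 (240°, 4.3 km): east 4.3 sin 240° = -3.72, north 4.3 cos 240° = -2.15
Summing: -1.63 km east, -10.69 km north → (-1.63, -10.69).

(-1.63, -10.69)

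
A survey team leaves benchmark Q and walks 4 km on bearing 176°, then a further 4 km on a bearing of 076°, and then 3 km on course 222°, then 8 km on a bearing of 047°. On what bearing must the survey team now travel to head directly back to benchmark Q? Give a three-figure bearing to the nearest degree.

269°

Leg 1 (176°, 4 km): east 4 sin 176° = 0.28, north 4 cos 176° = -3.99
Leg 2 (076°, 4 km): east 4 sin 76° = 3.88, north 4 cos 76° = 0.97
Leg 3 (222°, 3 km): east 3 sin 222° = -2.01, north 3 cos 222° = -2.23
Leg 4 (047°, 8 km): east 8 sin 47° = 5.85, north 8 cos 47° = 5.46
Net displacement: 8.00 east, 0.20 north. Direction back to start is (-8.00, -0.20): bearing = atan2(-8.00, -0.20) mod 360° = 268.54° ≈ 269°.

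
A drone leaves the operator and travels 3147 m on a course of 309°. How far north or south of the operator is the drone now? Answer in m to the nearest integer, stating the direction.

Leg 1 (309°, 3147 m): east 3147 sin 309° = -2445.68, north 3147 cos 309° = 1980.47
Net north component: 1980.47 m.

1980 m north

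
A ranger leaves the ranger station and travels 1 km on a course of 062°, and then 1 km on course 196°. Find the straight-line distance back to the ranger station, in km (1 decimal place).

0.8 km

Leg 1 (062°, 1 km): east 1 sin 62° = 0.88, north 1 cos 62° = 0.47
Leg 2 (196°, 1 km): east 1 sin 196° = -0.28, north 1 cos 196° = -0.96
Net: 0.61 east, -0.49 north. Distance = √((0.61)² + (-0.49)²) = 0.781 km.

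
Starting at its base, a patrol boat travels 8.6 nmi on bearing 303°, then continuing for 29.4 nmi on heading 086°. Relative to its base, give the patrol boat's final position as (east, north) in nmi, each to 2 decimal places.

(22.12, 6.73)

Leg 1 (303°, 8.6 nmi): east 8.6 sin 303° = -7.21, north 8.6 cos 303° = 4.68
Leg 2 (086°, 29.4 nmi): east 29.4 sin 86° = 29.33, north 29.4 cos 86° = 2.05
Summing: 22.12 nmi east, 6.73 nmi north → (22.12, 6.73).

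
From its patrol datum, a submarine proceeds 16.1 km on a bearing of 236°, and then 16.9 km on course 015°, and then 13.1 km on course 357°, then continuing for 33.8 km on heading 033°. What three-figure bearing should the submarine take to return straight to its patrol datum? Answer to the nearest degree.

190°

Leg 1 (236°, 16.1 km): east 16.1 sin 236° = -13.35, north 16.1 cos 236° = -9.00
Leg 2 (015°, 16.9 km): east 16.9 sin 15° = 4.37, north 16.9 cos 15° = 16.32
Leg 3 (357°, 13.1 km): east 13.1 sin 357° = -0.69, north 13.1 cos 357° = 13.08
Leg 4 (033°, 33.8 km): east 33.8 sin 33° = 18.41, north 33.8 cos 33° = 28.35
Net displacement: 8.75 east, 48.75 north. Direction back to start is (-8.75, -48.75): bearing = atan2(-8.75, -48.75) mod 360° = 190.18° ≈ 190°.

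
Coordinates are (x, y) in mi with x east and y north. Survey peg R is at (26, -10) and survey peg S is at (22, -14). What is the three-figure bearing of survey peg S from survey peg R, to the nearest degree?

Δeast = 22 − 26 = -4.00; Δnorth = -14 − -10 = -4.00.
Bearing = atan2(Δeast, Δnorth) mod 360° = 225.00° ≈ 225°.

225°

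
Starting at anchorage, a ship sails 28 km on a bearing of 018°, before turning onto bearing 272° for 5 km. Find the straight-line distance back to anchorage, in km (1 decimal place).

27.1 km

Leg 1 (018°, 28 km): east 28 sin 18° = 8.65, north 28 cos 18° = 26.63
Leg 2 (272°, 5 km): east 5 sin 272° = -5.00, north 5 cos 272° = 0.17
Net: 3.66 east, 26.80 north. Distance = √((3.66)² + (26.80)²) = 27.052 km.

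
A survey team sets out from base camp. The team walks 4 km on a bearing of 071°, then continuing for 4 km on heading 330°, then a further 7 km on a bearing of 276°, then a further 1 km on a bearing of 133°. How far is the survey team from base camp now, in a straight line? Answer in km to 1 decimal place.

6.6 km

Leg 1 (071°, 4 km): east 4 sin 71° = 3.78, north 4 cos 71° = 1.30
Leg 2 (330°, 4 km): east 4 sin 330° = -2.00, north 4 cos 330° = 3.46
Leg 3 (276°, 7 km): east 7 sin 276° = -6.96, north 7 cos 276° = 0.73
Leg 4 (133°, 1 km): east 1 sin 133° = 0.73, north 1 cos 133° = -0.68
Net: -4.45 east, 4.82 north. Distance = √((-4.45)² + (4.82)²) = 6.556 km.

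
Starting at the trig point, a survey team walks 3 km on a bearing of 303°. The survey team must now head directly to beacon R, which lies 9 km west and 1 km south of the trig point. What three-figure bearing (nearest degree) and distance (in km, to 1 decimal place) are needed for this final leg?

Leg 1 (303°, 3 km): east 3 sin 303° = -2.52, north 3 cos 303° = 1.63
Current position: (-2.52, 1.63). Target: (-9, -1). Remaining: Δeast = -6.48, Δnorth = -2.63.
Bearing = atan2(-6.48, -2.63) mod 360° = 247.89°; distance = √((-6.48)² + (-2.63)²) = 6.999 km.

248°, 7.0 km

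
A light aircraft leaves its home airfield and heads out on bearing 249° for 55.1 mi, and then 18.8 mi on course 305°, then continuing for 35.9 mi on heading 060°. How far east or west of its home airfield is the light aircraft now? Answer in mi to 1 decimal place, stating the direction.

35.8 mi west

Leg 1 (249°, 55.1 mi): east 55.1 sin 249° = -51.44, north 55.1 cos 249° = -19.75
Leg 2 (305°, 18.8 mi): east 18.8 sin 305° = -15.40, north 18.8 cos 305° = 10.78
Leg 3 (060°, 35.9 mi): east 35.9 sin 60° = 31.09, north 35.9 cos 60° = 17.95
Net east component: -35.75 mi.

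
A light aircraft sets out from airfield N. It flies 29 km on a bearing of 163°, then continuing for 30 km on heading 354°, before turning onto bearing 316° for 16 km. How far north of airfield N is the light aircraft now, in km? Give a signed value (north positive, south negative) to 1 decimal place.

13.6 km

Leg 1 (163°, 29 km): east 29 sin 163° = 8.48, north 29 cos 163° = -27.73
Leg 2 (354°, 30 km): east 30 sin 354° = -3.14, north 30 cos 354° = 29.84
Leg 3 (316°, 16 km): east 16 sin 316° = -11.11, north 16 cos 316° = 11.51
Net north component: 13.61 km.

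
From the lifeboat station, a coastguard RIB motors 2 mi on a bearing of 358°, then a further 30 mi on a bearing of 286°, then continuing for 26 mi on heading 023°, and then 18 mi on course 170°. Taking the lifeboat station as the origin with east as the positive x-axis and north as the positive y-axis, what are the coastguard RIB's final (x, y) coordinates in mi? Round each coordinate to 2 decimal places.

(-15.62, 16.47)

Leg 1 (358°, 2 mi): east 2 sin 358° = -0.07, north 2 cos 358° = 2.00
Leg 2 (286°, 30 mi): east 30 sin 286° = -28.84, north 30 cos 286° = 8.27
Leg 3 (023°, 26 mi): east 26 sin 23° = 10.16, north 26 cos 23° = 23.93
Leg 4 (170°, 18 mi): east 18 sin 170° = 3.13, north 18 cos 170° = -17.73
Summing: -15.62 mi east, 16.47 mi north → (-15.62, 16.47).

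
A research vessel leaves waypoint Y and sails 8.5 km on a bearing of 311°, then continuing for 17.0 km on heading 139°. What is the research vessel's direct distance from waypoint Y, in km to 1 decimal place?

Leg 1 (311°, 8.5 km): east 8.5 sin 311° = -6.42, north 8.5 cos 311° = 5.58
Leg 2 (139°, 17.0 km): east 17.0 sin 139° = 11.15, north 17.0 cos 139° = -12.83
Net: 4.74 east, -7.25 north. Distance = √((4.74)² + (-7.25)²) = 8.664 km.

8.7 km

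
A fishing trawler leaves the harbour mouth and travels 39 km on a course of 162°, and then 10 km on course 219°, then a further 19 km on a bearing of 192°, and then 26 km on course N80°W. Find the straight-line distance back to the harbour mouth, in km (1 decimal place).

Leg 1 (162°, 39 km): east 39 sin 162° = 12.05, north 39 cos 162° = -37.09
Leg 2 (219°, 10 km): east 10 sin 219° = -6.29, north 10 cos 219° = -7.77
Leg 3 (192°, 19 km): east 19 sin 192° = -3.95, north 19 cos 192° = -18.58
Leg 4 (N80°W, 26 km): east 26 sin 280° = -25.61, north 26 cos 280° = 4.51
Net: -23.80 east, -58.93 north. Distance = √((-23.80)² + (-58.93)²) = 63.556 km.

63.6 km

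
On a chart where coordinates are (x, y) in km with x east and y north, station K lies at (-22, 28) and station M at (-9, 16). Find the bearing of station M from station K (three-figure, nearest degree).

133°

Δeast = -9 − -22 = 13.00; Δnorth = 16 − 28 = -12.00.
Bearing = atan2(Δeast, Δnorth) mod 360° = 132.71° ≈ 133°.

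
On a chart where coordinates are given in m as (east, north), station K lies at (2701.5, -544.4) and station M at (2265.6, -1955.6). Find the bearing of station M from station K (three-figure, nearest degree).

197°

Δeast = 2265.6 − 2701.5 = -435.90; Δnorth = -1955.6 − -544.4 = -1411.20.
Bearing = atan2(Δeast, Δnorth) mod 360° = 197.17° ≈ 197°.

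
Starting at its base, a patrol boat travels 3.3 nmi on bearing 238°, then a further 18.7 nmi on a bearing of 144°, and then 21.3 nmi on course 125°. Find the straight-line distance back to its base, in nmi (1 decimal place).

Leg 1 (238°, 3.3 nmi): east 3.3 sin 238° = -2.80, north 3.3 cos 238° = -1.75
Leg 2 (144°, 18.7 nmi): east 18.7 sin 144° = 10.99, north 18.7 cos 144° = -15.13
Leg 3 (125°, 21.3 nmi): east 21.3 sin 125° = 17.45, north 21.3 cos 125° = -12.22
Net: 25.64 east, -29.09 north. Distance = √((25.64)² + (-29.09)²) = 38.781 nmi.

38.8 nmi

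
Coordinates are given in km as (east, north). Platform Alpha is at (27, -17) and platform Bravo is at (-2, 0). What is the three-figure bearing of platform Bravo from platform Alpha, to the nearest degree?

300°

Δeast = -2 − 27 = -29.00; Δnorth = 0 − -17 = 17.00.
Bearing = atan2(Δeast, Δnorth) mod 360° = 300.38° ≈ 300°.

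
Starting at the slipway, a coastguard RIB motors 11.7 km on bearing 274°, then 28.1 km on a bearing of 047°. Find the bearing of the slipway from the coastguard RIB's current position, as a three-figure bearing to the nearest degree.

Leg 1 (274°, 11.7 km): east 11.7 sin 274° = -11.67, north 11.7 cos 274° = 0.82
Leg 2 (047°, 28.1 km): east 28.1 sin 47° = 20.55, north 28.1 cos 47° = 19.16
Net displacement: 8.88 east, 19.98 north. Direction back to start is (-8.88, -19.98): bearing = atan2(-8.88, -19.98) mod 360° = 203.96° ≈ 204°.

204°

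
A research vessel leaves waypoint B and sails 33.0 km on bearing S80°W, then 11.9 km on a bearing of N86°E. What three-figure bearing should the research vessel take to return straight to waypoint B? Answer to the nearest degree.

077°

Leg 1 (S80°W, 33.0 km): east 33.0 sin 260° = -32.50, north 33.0 cos 260° = -5.73
Leg 2 (N86°E, 11.9 km): east 11.9 sin 86° = 11.87, north 11.9 cos 86° = 0.83
Net displacement: -20.63 east, -4.90 north. Direction back to start is (20.63, 4.90): bearing = atan2(20.63, 4.90) mod 360° = 76.64° ≈ 077°.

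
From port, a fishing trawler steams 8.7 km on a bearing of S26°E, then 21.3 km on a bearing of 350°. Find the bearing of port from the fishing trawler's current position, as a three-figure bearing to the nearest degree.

181°

Leg 1 (S26°E, 8.7 km): east 8.7 sin 154° = 3.81, north 8.7 cos 154° = -7.82
Leg 2 (350°, 21.3 km): east 21.3 sin 350° = -3.70, north 21.3 cos 350° = 20.98
Net displacement: 0.12 east, 13.16 north. Direction back to start is (-0.12, -13.16): bearing = atan2(-0.12, -13.16) mod 360° = 180.50° ≈ 181°.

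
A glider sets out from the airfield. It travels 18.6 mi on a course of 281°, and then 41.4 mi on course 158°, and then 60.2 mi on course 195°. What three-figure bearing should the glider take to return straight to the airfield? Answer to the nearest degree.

011°

Leg 1 (281°, 18.6 mi): east 18.6 sin 281° = -18.26, north 18.6 cos 281° = 3.55
Leg 2 (158°, 41.4 mi): east 41.4 sin 158° = 15.51, north 41.4 cos 158° = -38.39
Leg 3 (195°, 60.2 mi): east 60.2 sin 195° = -15.58, north 60.2 cos 195° = -58.15
Net displacement: -18.33 east, -92.99 north. Direction back to start is (18.33, 92.99): bearing = atan2(18.33, 92.99) mod 360° = 11.15° ≈ 011°.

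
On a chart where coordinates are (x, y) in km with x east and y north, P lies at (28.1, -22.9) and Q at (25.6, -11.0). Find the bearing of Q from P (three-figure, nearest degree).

Δeast = 25.6 − 28.1 = -2.50; Δnorth = -11.0 − -22.9 = 11.90.
Bearing = atan2(Δeast, Δnorth) mod 360° = 348.14° ≈ 348°.

348°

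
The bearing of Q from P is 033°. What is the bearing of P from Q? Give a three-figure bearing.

213°

Back-bearing = 033° + 180° = 213°.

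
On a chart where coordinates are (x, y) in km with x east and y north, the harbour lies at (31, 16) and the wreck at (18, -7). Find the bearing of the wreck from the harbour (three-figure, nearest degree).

209°

Δeast = 18 − 31 = -13.00; Δnorth = -7 − 16 = -23.00.
Bearing = atan2(Δeast, Δnorth) mod 360° = 209.48° ≈ 209°.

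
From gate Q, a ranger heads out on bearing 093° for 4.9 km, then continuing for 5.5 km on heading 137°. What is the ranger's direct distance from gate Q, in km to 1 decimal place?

9.6 km

Leg 1 (093°, 4.9 km): east 4.9 sin 93° = 4.89, north 4.9 cos 93° = -0.26
Leg 2 (137°, 5.5 km): east 5.5 sin 137° = 3.75, north 5.5 cos 137° = -4.02
Net: 8.64 east, -4.28 north. Distance = √((8.64)² + (-4.28)²) = 9.645 km.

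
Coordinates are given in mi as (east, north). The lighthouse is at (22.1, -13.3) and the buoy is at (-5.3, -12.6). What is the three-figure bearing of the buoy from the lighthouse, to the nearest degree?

271°

Δeast = -5.3 − 22.1 = -27.40; Δnorth = -12.6 − -13.3 = 0.70.
Bearing = atan2(Δeast, Δnorth) mod 360° = 271.46° ≈ 271°.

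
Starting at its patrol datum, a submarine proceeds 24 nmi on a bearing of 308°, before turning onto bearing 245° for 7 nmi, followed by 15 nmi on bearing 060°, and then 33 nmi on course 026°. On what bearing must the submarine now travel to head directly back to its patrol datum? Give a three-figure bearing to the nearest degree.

183°

Leg 1 (308°, 24 nmi): east 24 sin 308° = -18.91, north 24 cos 308° = 14.78
Leg 2 (245°, 7 nmi): east 7 sin 245° = -6.34, north 7 cos 245° = -2.96
Leg 3 (060°, 15 nmi): east 15 sin 60° = 12.99, north 15 cos 60° = 7.50
Leg 4 (026°, 33 nmi): east 33 sin 26° = 14.47, north 33 cos 26° = 29.66
Net displacement: 2.20 east, 48.98 north. Direction back to start is (-2.20, -48.98): bearing = atan2(-2.20, -48.98) mod 360° = 182.57° ≈ 183°.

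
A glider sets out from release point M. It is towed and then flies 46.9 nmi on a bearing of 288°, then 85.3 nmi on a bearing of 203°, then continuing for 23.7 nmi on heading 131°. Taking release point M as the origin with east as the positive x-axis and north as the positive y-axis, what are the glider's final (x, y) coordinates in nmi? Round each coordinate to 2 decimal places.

Leg 1 (288°, 46.9 nmi): east 46.9 sin 288° = -44.60, north 46.9 cos 288° = 14.49
Leg 2 (203°, 85.3 nmi): east 85.3 sin 203° = -33.33, north 85.3 cos 203° = -78.52
Leg 3 (131°, 23.7 nmi): east 23.7 sin 131° = 17.89, north 23.7 cos 131° = -15.55
Summing: -60.05 nmi east, -79.57 nmi north → (-60.05, -79.57).

(-60.05, -79.57)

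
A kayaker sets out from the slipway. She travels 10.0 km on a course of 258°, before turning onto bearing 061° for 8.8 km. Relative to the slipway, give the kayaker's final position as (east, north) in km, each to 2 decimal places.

(-2.08, 2.19)

Leg 1 (258°, 10.0 km): east 10.0 sin 258° = -9.78, north 10.0 cos 258° = -2.08
Leg 2 (061°, 8.8 km): east 8.8 sin 61° = 7.70, north 8.8 cos 61° = 4.27
Summing: -2.08 km east, 2.19 km north → (-2.08, 2.19).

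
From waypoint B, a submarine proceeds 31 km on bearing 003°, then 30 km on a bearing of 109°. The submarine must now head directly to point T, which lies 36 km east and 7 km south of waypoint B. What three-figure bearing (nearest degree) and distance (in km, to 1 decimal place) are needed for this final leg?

Leg 1 (003°, 31 km): east 31 sin 3° = 1.62, north 31 cos 3° = 30.96
Leg 2 (109°, 30 km): east 30 sin 109° = 28.37, north 30 cos 109° = -9.77
Current position: (29.99, 21.19). Target: (36, -7). Remaining: Δeast = 6.01, Δnorth = -28.19.
Bearing = atan2(6.01, -28.19) mod 360° = 167.96°; distance = √((6.01)² + (-28.19)²) = 28.824 km.

168°, 28.8 km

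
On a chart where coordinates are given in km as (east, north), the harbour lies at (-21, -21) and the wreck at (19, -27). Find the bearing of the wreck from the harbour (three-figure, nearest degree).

099°

Δeast = 19 − -21 = 40.00; Δnorth = -27 − -21 = -6.00.
Bearing = atan2(Δeast, Δnorth) mod 360° = 98.53° ≈ 099°.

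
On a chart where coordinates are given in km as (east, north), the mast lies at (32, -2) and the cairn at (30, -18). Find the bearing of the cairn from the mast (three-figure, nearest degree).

Δeast = 30 − 32 = -2.00; Δnorth = -18 − -2 = -16.00.
Bearing = atan2(Δeast, Δnorth) mod 360° = 187.13° ≈ 187°.

187°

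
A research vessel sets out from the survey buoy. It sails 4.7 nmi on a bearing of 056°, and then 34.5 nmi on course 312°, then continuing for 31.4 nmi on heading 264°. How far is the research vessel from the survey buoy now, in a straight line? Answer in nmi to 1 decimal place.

57.5 nmi

Leg 1 (056°, 4.7 nmi): east 4.7 sin 56° = 3.90, north 4.7 cos 56° = 2.63
Leg 2 (312°, 34.5 nmi): east 34.5 sin 312° = -25.64, north 34.5 cos 312° = 23.09
Leg 3 (264°, 31.4 nmi): east 31.4 sin 264° = -31.23, north 31.4 cos 264° = -3.28
Net: -52.97 east, 22.43 north. Distance = √((-52.97)² + (22.43)²) = 57.524 nmi.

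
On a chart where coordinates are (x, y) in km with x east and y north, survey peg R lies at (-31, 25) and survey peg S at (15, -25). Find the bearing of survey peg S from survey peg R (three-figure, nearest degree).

Δeast = 15 − -31 = 46.00; Δnorth = -25 − 25 = -50.00.
Bearing = atan2(Δeast, Δnorth) mod 360° = 137.39° ≈ 137°.

137°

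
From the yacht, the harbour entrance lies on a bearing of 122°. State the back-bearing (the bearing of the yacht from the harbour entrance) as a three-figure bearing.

Back-bearing = 122° + 180° = 302°.

302°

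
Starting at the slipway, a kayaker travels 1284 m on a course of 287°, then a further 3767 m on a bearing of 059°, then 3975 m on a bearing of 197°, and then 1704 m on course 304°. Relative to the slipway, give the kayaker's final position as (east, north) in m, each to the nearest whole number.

Leg 1 (287°, 1284 m): east 1284 sin 287° = -1227.90, north 1284 cos 287° = 375.41
Leg 2 (059°, 3767 m): east 3767 sin 59° = 3228.95, north 3767 cos 59° = 1940.15
Leg 3 (197°, 3975 m): east 3975 sin 197° = -1162.18, north 3975 cos 197° = -3801.31
Leg 4 (304°, 1704 m): east 1704 sin 304° = -1412.68, north 1704 cos 304° = 952.86
Summing: -573.80 m east, -532.89 m north → (-574, -533).

(-574, -533)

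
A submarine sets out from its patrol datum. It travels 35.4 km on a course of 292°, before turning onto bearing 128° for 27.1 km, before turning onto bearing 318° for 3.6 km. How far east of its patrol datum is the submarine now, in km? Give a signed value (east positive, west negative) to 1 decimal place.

-13.9 km

Leg 1 (292°, 35.4 km): east 35.4 sin 292° = -32.82, north 35.4 cos 292° = 13.26
Leg 2 (128°, 27.1 km): east 27.1 sin 128° = 21.36, north 27.1 cos 128° = -16.68
Leg 3 (318°, 3.6 km): east 3.6 sin 318° = -2.41, north 3.6 cos 318° = 2.68
Net east component: -13.88 km.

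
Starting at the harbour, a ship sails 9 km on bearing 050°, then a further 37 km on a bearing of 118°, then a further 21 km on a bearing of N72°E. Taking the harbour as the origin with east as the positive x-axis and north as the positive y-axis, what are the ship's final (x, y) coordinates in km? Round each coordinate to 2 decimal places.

Leg 1 (050°, 9 km): east 9 sin 50° = 6.89, north 9 cos 50° = 5.79
Leg 2 (118°, 37 km): east 37 sin 118° = 32.67, north 37 cos 118° = -17.37
Leg 3 (N72°E, 21 km): east 21 sin 72° = 19.97, north 21 cos 72° = 6.49
Summing: 59.54 km east, -5.10 km north → (59.54, -5.10).

(59.54, -5.10)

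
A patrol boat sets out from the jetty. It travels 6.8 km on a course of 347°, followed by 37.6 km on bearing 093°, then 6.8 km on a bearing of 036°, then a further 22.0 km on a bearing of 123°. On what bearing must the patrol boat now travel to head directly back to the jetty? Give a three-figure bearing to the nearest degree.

Leg 1 (347°, 6.8 km): east 6.8 sin 347° = -1.53, north 6.8 cos 347° = 6.63
Leg 2 (093°, 37.6 km): east 37.6 sin 93° = 37.55, north 37.6 cos 93° = -1.97
Leg 3 (036°, 6.8 km): east 6.8 sin 36° = 4.00, north 6.8 cos 36° = 5.50
Leg 4 (123°, 22.0 km): east 22.0 sin 123° = 18.45, north 22.0 cos 123° = -11.98
Net displacement: 58.47 east, -1.82 north. Direction back to start is (-58.47, 1.82): bearing = atan2(-58.47, 1.82) mod 360° = 271.79° ≈ 272°.

272°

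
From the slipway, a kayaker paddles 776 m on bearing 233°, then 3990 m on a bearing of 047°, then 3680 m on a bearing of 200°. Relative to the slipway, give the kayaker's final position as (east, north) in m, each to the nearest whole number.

(1040, -1204)

Leg 1 (233°, 776 m): east 776 sin 233° = -619.74, north 776 cos 233° = -467.01
Leg 2 (047°, 3990 m): east 3990 sin 47° = 2918.10, north 3990 cos 47° = 2721.17
Leg 3 (200°, 3680 m): east 3680 sin 200° = -1258.63, north 3680 cos 200° = -3458.07
Summing: 1039.73 m east, -1203.90 m north → (1040, -1204).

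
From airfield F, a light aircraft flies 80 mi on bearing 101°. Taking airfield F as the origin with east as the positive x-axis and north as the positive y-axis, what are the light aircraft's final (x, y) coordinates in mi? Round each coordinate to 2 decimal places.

(78.53, -15.26)

Leg 1 (101°, 80 mi): east 80 sin 101° = 78.53, north 80 cos 101° = -15.26
Summing: 78.53 mi east, -15.26 mi north → (78.53, -15.26).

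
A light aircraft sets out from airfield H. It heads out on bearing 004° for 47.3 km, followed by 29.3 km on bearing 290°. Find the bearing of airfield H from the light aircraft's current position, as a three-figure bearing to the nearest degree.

157°

Leg 1 (004°, 47.3 km): east 47.3 sin 4° = 3.30, north 47.3 cos 4° = 47.18
Leg 2 (290°, 29.3 km): east 29.3 sin 290° = -27.53, north 29.3 cos 290° = 10.02
Net displacement: -24.23 east, 57.21 north. Direction back to start is (24.23, -57.21): bearing = atan2(24.23, -57.21) mod 360° = 157.04° ≈ 157°.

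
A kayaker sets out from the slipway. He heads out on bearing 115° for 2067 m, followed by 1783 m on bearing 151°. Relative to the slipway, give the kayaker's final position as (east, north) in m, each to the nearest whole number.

(2738, -2433)

Leg 1 (115°, 2067 m): east 2067 sin 115° = 1873.34, north 2067 cos 115° = -873.55
Leg 2 (151°, 1783 m): east 1783 sin 151° = 864.42, north 1783 cos 151° = -1559.45
Summing: 2737.75 m east, -2433.00 m north → (2738, -2433).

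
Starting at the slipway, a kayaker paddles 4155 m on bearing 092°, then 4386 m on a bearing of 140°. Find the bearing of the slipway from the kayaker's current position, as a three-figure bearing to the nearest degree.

Leg 1 (092°, 4155 m): east 4155 sin 92° = 4152.47, north 4155 cos 92° = -145.01
Leg 2 (140°, 4386 m): east 4386 sin 140° = 2819.27, north 4386 cos 140° = -3359.87
Net displacement: 6971.74 east, -3504.88 north. Direction back to start is (-6971.74, 3504.88): bearing = atan2(-6971.74, 3504.88) mod 360° = 296.69° ≈ 297°.

297°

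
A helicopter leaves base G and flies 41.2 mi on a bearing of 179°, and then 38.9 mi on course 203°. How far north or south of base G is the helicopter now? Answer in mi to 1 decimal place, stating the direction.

77.0 mi south

Leg 1 (179°, 41.2 mi): east 41.2 sin 179° = 0.72, north 41.2 cos 179° = -41.19
Leg 2 (203°, 38.9 mi): east 38.9 sin 203° = -15.20, north 38.9 cos 203° = -35.81
Net north component: -77.00 mi.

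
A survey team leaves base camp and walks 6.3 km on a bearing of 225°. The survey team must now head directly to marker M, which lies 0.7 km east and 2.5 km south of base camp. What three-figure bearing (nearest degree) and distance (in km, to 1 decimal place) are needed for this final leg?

069°, 5.5 km

Leg 1 (225°, 6.3 km): east 6.3 sin 225° = -4.45, north 6.3 cos 225° = -4.45
Current position: (-4.45, -4.45). Target: (0.7, -2.5). Remaining: Δeast = 5.15, Δnorth = 1.95.
Bearing = atan2(5.15, 1.95) mod 360° = 69.23°; distance = √((5.15)² + (1.95)²) = 5.513 km.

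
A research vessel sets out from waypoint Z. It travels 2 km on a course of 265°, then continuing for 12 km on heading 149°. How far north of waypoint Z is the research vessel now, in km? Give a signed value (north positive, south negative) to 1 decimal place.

-10.5 km

Leg 1 (265°, 2 km): east 2 sin 265° = -1.99, north 2 cos 265° = -0.17
Leg 2 (149°, 12 km): east 12 sin 149° = 6.18, north 12 cos 149° = -10.29
Net north component: -10.46 km.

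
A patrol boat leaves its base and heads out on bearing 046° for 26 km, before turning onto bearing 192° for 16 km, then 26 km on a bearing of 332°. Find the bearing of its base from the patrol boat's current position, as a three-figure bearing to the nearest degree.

Leg 1 (046°, 26 km): east 26 sin 46° = 18.70, north 26 cos 46° = 18.06
Leg 2 (192°, 16 km): east 16 sin 192° = -3.33, north 16 cos 192° = -15.65
Leg 3 (332°, 26 km): east 26 sin 332° = -12.21, north 26 cos 332° = 22.96
Net displacement: 3.17 east, 25.37 north. Direction back to start is (-3.17, -25.37): bearing = atan2(-3.17, -25.37) mod 360° = 187.12° ≈ 187°.

187°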